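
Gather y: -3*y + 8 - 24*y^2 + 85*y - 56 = -24*y^2 + 82*y - 48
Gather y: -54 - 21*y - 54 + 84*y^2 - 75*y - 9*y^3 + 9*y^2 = -9*y^3 + 93*y^2 - 96*y - 108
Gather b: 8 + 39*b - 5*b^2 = -5*b^2 + 39*b + 8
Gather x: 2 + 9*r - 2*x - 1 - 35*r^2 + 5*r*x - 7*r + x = -35*r^2 + 2*r + x*(5*r - 1) + 1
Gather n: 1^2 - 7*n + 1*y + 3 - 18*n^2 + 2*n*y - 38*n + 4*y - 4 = -18*n^2 + n*(2*y - 45) + 5*y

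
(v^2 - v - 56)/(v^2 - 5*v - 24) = (v + 7)/(v + 3)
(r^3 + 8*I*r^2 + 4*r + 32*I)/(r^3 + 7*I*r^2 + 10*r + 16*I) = (r + 2*I)/(r + I)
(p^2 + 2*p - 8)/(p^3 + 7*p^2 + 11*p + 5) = (p^2 + 2*p - 8)/(p^3 + 7*p^2 + 11*p + 5)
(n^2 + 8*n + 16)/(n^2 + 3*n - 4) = (n + 4)/(n - 1)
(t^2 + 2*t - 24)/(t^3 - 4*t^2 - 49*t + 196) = (t + 6)/(t^2 - 49)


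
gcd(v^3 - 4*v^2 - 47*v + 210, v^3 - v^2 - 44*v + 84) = v^2 + v - 42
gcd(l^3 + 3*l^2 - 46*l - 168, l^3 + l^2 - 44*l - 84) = l^2 - l - 42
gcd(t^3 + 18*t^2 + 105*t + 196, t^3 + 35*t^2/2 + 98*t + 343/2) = t^2 + 14*t + 49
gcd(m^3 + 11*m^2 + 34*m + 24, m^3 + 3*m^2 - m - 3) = m + 1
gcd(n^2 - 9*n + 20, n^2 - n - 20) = n - 5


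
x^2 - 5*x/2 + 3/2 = (x - 3/2)*(x - 1)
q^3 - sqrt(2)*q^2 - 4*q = q*(q - 2*sqrt(2))*(q + sqrt(2))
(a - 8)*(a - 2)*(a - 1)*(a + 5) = a^4 - 6*a^3 - 29*a^2 + 114*a - 80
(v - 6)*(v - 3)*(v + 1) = v^3 - 8*v^2 + 9*v + 18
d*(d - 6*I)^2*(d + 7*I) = d^4 - 5*I*d^3 + 48*d^2 - 252*I*d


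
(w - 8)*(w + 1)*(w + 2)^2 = w^4 - 3*w^3 - 32*w^2 - 60*w - 32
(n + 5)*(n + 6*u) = n^2 + 6*n*u + 5*n + 30*u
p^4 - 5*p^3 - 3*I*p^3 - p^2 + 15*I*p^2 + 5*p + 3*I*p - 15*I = (p - 5)*(p - 3*I)*(-I*p + I)*(I*p + I)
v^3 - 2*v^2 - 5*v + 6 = (v - 3)*(v - 1)*(v + 2)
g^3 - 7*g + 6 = (g - 2)*(g - 1)*(g + 3)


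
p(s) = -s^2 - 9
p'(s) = -2*s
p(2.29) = -14.24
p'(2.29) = -4.58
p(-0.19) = -9.04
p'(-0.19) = 0.38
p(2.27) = -14.15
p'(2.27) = -4.54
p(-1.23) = -10.51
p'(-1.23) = 2.46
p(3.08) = -18.49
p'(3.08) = -6.16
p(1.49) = -11.22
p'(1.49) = -2.98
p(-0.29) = -9.08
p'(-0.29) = 0.58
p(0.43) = -9.18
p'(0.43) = -0.86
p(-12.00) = -153.00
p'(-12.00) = 24.00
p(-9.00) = -90.00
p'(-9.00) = 18.00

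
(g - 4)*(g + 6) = g^2 + 2*g - 24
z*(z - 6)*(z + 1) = z^3 - 5*z^2 - 6*z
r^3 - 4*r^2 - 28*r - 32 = (r - 8)*(r + 2)^2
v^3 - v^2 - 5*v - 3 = (v - 3)*(v + 1)^2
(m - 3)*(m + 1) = m^2 - 2*m - 3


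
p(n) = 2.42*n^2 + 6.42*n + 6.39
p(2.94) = 46.18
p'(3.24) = 22.10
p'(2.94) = 20.65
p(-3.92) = 18.41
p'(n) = 4.84*n + 6.42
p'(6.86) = 39.62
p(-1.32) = 2.13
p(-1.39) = 2.14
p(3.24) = 52.59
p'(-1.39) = -0.31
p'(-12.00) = -51.66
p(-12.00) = 277.83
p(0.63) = 11.40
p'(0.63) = 9.47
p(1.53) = 21.88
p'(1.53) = 13.83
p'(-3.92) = -12.55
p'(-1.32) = 0.03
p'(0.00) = 6.42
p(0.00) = 6.39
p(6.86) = 164.32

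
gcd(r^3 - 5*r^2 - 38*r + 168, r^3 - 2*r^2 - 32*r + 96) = r^2 + 2*r - 24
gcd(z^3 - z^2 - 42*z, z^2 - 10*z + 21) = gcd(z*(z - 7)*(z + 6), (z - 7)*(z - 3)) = z - 7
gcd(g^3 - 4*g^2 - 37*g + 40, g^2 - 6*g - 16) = g - 8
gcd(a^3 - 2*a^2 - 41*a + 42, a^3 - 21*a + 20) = a - 1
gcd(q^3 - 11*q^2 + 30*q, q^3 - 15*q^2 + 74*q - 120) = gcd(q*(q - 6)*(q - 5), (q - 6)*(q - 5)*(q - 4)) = q^2 - 11*q + 30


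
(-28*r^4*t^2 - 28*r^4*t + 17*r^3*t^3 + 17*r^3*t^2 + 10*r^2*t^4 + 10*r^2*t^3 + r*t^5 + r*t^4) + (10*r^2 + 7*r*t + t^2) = -28*r^4*t^2 - 28*r^4*t + 17*r^3*t^3 + 17*r^3*t^2 + 10*r^2*t^4 + 10*r^2*t^3 + 10*r^2 + r*t^5 + r*t^4 + 7*r*t + t^2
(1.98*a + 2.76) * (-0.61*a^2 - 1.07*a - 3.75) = -1.2078*a^3 - 3.8022*a^2 - 10.3782*a - 10.35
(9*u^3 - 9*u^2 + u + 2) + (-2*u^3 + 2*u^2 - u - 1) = 7*u^3 - 7*u^2 + 1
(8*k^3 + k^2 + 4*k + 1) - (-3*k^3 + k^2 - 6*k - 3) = 11*k^3 + 10*k + 4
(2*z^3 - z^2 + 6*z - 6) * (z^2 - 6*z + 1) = 2*z^5 - 13*z^4 + 14*z^3 - 43*z^2 + 42*z - 6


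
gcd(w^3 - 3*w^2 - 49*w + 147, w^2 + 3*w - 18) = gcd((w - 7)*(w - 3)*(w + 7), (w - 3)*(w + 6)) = w - 3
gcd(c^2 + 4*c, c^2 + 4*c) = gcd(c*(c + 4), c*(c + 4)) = c^2 + 4*c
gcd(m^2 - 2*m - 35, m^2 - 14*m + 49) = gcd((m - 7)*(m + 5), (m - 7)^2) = m - 7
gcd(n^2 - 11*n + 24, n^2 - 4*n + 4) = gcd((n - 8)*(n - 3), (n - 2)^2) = 1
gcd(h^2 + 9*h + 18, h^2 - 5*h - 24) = h + 3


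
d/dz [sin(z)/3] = cos(z)/3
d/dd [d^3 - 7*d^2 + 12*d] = 3*d^2 - 14*d + 12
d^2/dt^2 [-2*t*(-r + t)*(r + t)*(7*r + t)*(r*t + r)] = 4*r*(7*r^3 + 3*r^2*t + r^2 - 42*r*t^2 - 21*r*t - 10*t^3 - 6*t^2)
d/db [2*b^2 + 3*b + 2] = 4*b + 3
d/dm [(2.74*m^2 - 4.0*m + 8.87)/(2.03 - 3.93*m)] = (-10.7682*m^2 + 11.1244*m + 26.7391)/(15.4449*m^2 - 15.9558*m + 4.1209)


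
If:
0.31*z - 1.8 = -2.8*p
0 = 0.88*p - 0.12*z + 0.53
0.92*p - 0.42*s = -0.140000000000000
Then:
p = 0.08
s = 0.52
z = 5.04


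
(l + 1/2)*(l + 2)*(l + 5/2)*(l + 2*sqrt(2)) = l^4 + 2*sqrt(2)*l^3 + 5*l^3 + 29*l^2/4 + 10*sqrt(2)*l^2 + 5*l/2 + 29*sqrt(2)*l/2 + 5*sqrt(2)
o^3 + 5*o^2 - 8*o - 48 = (o - 3)*(o + 4)^2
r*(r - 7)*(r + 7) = r^3 - 49*r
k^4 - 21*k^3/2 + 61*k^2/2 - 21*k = k*(k - 6)*(k - 7/2)*(k - 1)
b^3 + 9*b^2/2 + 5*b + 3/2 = (b + 1/2)*(b + 1)*(b + 3)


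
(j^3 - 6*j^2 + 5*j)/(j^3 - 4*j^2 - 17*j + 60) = j*(j - 1)/(j^2 + j - 12)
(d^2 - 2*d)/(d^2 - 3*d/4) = 4*(d - 2)/(4*d - 3)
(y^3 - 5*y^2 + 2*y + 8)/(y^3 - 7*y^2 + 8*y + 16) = (y - 2)/(y - 4)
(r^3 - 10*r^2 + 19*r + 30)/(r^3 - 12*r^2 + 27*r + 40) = (r - 6)/(r - 8)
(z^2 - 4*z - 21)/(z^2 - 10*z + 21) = (z + 3)/(z - 3)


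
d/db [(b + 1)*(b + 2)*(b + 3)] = 3*b^2 + 12*b + 11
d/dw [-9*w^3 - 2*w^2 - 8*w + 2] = -27*w^2 - 4*w - 8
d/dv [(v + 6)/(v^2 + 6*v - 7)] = (v^2 + 6*v - 2*(v + 3)*(v + 6) - 7)/(v^2 + 6*v - 7)^2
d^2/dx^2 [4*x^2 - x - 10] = 8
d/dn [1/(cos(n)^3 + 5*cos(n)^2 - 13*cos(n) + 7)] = (3*cos(n) + 13)*sin(n)/((cos(n) - 1)^3*(cos(n) + 7)^2)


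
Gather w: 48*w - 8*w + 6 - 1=40*w + 5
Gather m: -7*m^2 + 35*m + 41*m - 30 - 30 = -7*m^2 + 76*m - 60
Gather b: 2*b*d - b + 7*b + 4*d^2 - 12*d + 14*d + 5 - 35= b*(2*d + 6) + 4*d^2 + 2*d - 30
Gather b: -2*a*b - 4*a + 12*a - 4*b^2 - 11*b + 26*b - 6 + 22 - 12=8*a - 4*b^2 + b*(15 - 2*a) + 4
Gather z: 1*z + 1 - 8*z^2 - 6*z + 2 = -8*z^2 - 5*z + 3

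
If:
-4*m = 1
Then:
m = -1/4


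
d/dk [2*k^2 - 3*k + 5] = 4*k - 3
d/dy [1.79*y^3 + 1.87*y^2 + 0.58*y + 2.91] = 5.37*y^2 + 3.74*y + 0.58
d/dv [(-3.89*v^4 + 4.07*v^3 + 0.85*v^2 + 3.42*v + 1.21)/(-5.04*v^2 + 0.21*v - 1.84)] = (39.2112*v^5 - 22.9635*v^4 + 30.3398*v^3 - 5.05110000000001*v^2 + 9.0688*v - 6.5469)/(25.4016*v^4 - 2.1168*v^3 + 18.5913*v^2 - 0.7728*v + 3.3856)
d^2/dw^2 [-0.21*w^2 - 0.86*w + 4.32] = -0.420000000000000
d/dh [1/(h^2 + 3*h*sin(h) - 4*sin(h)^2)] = (-3*h*cos(h) - 2*h - 3*sin(h) + 4*sin(2*h))/((h - sin(h))^2*(h + 4*sin(h))^2)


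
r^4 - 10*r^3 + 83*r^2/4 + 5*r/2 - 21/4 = (r - 7)*(r - 3)*(r - 1/2)*(r + 1/2)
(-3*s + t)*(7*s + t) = -21*s^2 + 4*s*t + t^2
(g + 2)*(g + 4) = g^2 + 6*g + 8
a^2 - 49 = (a - 7)*(a + 7)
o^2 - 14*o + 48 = (o - 8)*(o - 6)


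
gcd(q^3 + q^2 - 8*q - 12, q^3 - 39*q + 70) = 1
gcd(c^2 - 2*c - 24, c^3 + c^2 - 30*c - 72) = c^2 - 2*c - 24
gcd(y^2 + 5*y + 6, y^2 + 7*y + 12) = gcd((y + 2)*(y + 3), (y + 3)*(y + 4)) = y + 3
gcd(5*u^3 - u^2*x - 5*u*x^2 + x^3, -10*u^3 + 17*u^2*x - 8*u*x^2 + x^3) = 5*u^2 - 6*u*x + x^2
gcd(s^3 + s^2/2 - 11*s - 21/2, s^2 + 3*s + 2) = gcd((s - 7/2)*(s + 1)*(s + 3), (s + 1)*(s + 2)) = s + 1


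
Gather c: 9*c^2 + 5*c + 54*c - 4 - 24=9*c^2 + 59*c - 28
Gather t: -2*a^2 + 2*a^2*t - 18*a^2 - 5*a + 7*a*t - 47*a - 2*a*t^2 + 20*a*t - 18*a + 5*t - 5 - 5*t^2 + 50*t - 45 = -20*a^2 - 70*a + t^2*(-2*a - 5) + t*(2*a^2 + 27*a + 55) - 50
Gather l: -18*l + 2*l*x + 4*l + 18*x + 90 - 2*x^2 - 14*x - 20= l*(2*x - 14) - 2*x^2 + 4*x + 70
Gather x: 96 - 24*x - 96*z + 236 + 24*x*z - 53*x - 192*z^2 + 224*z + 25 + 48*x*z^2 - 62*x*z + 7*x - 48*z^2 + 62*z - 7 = x*(48*z^2 - 38*z - 70) - 240*z^2 + 190*z + 350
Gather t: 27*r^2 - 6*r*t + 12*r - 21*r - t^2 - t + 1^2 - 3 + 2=27*r^2 - 9*r - t^2 + t*(-6*r - 1)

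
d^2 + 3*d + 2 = (d + 1)*(d + 2)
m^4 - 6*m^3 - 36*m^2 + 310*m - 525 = (m - 5)^2*(m - 3)*(m + 7)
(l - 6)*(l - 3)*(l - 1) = l^3 - 10*l^2 + 27*l - 18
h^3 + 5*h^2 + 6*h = h*(h + 2)*(h + 3)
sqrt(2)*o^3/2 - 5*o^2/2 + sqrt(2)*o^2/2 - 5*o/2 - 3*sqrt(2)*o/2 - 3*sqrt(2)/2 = (o - 3*sqrt(2))*(o + sqrt(2)/2)*(sqrt(2)*o/2 + sqrt(2)/2)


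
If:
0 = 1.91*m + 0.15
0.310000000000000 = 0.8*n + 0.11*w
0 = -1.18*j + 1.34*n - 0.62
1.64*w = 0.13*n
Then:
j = -0.09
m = -0.08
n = 0.38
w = 0.03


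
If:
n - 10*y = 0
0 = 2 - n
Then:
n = 2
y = 1/5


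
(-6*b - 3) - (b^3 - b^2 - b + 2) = -b^3 + b^2 - 5*b - 5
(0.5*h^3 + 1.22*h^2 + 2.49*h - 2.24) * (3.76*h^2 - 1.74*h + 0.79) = 1.88*h^5 + 3.7172*h^4 + 7.6346*h^3 - 11.7912*h^2 + 5.8647*h - 1.7696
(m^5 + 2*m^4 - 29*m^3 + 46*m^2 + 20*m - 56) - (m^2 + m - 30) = m^5 + 2*m^4 - 29*m^3 + 45*m^2 + 19*m - 26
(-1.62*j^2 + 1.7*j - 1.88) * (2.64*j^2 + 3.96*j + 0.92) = -4.2768*j^4 - 1.9272*j^3 + 0.2784*j^2 - 5.8808*j - 1.7296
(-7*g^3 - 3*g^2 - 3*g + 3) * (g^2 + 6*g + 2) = -7*g^5 - 45*g^4 - 35*g^3 - 21*g^2 + 12*g + 6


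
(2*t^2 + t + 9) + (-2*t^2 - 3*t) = 9 - 2*t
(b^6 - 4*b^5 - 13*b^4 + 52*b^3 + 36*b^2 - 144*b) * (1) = b^6 - 4*b^5 - 13*b^4 + 52*b^3 + 36*b^2 - 144*b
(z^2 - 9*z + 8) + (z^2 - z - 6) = 2*z^2 - 10*z + 2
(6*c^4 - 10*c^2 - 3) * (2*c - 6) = 12*c^5 - 36*c^4 - 20*c^3 + 60*c^2 - 6*c + 18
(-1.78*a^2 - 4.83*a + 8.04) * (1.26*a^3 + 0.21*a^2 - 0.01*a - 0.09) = -2.2428*a^5 - 6.4596*a^4 + 9.1339*a^3 + 1.8969*a^2 + 0.3543*a - 0.7236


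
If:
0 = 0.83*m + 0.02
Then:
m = -0.02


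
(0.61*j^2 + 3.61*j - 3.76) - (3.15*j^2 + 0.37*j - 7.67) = -2.54*j^2 + 3.24*j + 3.91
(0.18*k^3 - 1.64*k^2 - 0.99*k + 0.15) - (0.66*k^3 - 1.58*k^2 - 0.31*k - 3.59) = -0.48*k^3 - 0.0599999999999998*k^2 - 0.68*k + 3.74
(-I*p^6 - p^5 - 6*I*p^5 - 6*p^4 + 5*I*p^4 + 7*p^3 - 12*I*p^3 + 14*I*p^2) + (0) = -I*p^6 - p^5 - 6*I*p^5 - 6*p^4 + 5*I*p^4 + 7*p^3 - 12*I*p^3 + 14*I*p^2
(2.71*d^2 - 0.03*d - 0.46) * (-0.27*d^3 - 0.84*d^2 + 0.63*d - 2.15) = -0.7317*d^5 - 2.2683*d^4 + 1.8567*d^3 - 5.459*d^2 - 0.2253*d + 0.989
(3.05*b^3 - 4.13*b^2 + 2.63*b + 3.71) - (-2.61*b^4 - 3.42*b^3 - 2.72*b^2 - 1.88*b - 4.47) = 2.61*b^4 + 6.47*b^3 - 1.41*b^2 + 4.51*b + 8.18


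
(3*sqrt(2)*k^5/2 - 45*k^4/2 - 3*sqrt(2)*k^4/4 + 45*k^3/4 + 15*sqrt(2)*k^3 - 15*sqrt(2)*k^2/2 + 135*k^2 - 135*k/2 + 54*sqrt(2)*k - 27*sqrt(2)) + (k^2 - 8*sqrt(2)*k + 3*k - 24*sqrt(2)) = 3*sqrt(2)*k^5/2 - 45*k^4/2 - 3*sqrt(2)*k^4/4 + 45*k^3/4 + 15*sqrt(2)*k^3 - 15*sqrt(2)*k^2/2 + 136*k^2 - 129*k/2 + 46*sqrt(2)*k - 51*sqrt(2)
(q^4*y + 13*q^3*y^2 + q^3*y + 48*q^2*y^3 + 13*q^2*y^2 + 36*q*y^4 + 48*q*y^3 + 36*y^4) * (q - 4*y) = q^5*y + 9*q^4*y^2 + q^4*y - 4*q^3*y^3 + 9*q^3*y^2 - 156*q^2*y^4 - 4*q^2*y^3 - 144*q*y^5 - 156*q*y^4 - 144*y^5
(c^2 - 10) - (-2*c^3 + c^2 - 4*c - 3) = 2*c^3 + 4*c - 7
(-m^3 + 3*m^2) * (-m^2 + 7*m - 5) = m^5 - 10*m^4 + 26*m^3 - 15*m^2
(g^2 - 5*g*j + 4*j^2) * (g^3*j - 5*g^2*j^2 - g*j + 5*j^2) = g^5*j - 10*g^4*j^2 + 29*g^3*j^3 - g^3*j - 20*g^2*j^4 + 10*g^2*j^2 - 29*g*j^3 + 20*j^4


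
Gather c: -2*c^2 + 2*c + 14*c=-2*c^2 + 16*c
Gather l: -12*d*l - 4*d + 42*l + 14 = -4*d + l*(42 - 12*d) + 14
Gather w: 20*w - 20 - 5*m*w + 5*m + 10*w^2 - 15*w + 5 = 5*m + 10*w^2 + w*(5 - 5*m) - 15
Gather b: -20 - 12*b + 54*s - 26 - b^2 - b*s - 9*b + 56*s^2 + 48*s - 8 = -b^2 + b*(-s - 21) + 56*s^2 + 102*s - 54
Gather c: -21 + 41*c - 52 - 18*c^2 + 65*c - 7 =-18*c^2 + 106*c - 80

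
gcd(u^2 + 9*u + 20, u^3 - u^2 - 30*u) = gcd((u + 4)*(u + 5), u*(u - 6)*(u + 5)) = u + 5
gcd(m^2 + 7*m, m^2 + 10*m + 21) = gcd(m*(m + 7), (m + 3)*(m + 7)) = m + 7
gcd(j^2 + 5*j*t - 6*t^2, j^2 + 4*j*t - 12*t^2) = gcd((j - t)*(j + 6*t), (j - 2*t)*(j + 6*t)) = j + 6*t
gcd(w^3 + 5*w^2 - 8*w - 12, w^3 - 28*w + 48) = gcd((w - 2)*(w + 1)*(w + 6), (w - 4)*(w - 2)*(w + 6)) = w^2 + 4*w - 12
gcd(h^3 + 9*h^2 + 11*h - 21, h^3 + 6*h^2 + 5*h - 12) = h^2 + 2*h - 3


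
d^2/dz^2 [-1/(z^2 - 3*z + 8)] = 2*(z^2 - 3*z - (2*z - 3)^2 + 8)/(z^2 - 3*z + 8)^3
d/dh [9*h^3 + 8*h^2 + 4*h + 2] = 27*h^2 + 16*h + 4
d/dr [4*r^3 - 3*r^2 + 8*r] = 12*r^2 - 6*r + 8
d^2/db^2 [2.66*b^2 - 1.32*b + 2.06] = 5.32000000000000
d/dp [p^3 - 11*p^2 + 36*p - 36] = 3*p^2 - 22*p + 36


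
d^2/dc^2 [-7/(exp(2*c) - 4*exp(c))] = 28*(-(1 - exp(c))*(exp(c) - 4) - 2*(exp(c) - 2)^2)*exp(-c)/(exp(c) - 4)^3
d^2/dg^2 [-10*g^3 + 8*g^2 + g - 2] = 16 - 60*g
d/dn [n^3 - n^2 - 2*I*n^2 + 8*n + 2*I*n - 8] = 3*n^2 - 2*n - 4*I*n + 8 + 2*I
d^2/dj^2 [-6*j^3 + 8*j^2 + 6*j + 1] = 16 - 36*j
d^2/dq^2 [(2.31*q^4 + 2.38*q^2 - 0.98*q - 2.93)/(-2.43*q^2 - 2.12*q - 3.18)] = (-27.280638*q^6 - 71.401176*q^5 - 169.394148*q^4 - 213.074316*q^3 - 66.160314*q^2 + 45.128016*q - 80.29394)/(14.348907*q^6 + 37.555164*q^5 + 89.096922*q^4 + 107.820656*q^3 + 116.595972*q^2 + 64.314864*q + 32.157432)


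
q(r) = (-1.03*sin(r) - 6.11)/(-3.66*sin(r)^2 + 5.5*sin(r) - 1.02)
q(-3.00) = 3.19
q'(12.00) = 1.92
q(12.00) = 1.11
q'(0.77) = 1.14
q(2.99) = 22.96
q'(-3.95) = -0.22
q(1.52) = -8.68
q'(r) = (7.32*sin(r)*cos(r) - 5.5*cos(r))*(-1.03*sin(r) - 6.11)/(-3.66*sin(r)^2 + 5.5*sin(r) - 1.02)^2 - 1.03*cos(r)/(-3.66*sin(r)^2 + 5.5*sin(r) - 1.02)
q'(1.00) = -2.95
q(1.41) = -8.46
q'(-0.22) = 7.53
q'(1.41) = -2.97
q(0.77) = -6.60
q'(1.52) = -1.03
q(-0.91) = 0.69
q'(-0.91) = 0.71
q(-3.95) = -6.57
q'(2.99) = -369.22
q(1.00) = -6.86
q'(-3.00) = -11.59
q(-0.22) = 2.46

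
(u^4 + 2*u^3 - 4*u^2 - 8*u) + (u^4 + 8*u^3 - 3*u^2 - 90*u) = 2*u^4 + 10*u^3 - 7*u^2 - 98*u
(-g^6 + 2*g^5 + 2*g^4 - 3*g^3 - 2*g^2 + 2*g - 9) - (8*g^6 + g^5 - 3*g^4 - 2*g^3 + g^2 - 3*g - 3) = -9*g^6 + g^5 + 5*g^4 - g^3 - 3*g^2 + 5*g - 6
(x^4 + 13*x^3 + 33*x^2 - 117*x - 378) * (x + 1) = x^5 + 14*x^4 + 46*x^3 - 84*x^2 - 495*x - 378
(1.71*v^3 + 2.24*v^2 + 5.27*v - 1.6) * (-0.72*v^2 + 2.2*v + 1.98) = -1.2312*v^5 + 2.1492*v^4 + 4.5194*v^3 + 17.1812*v^2 + 6.9146*v - 3.168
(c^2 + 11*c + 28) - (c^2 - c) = 12*c + 28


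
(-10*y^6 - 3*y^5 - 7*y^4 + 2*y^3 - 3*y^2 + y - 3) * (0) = 0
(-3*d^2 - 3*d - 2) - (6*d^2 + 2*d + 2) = -9*d^2 - 5*d - 4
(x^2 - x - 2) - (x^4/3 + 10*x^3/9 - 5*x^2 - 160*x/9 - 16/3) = -x^4/3 - 10*x^3/9 + 6*x^2 + 151*x/9 + 10/3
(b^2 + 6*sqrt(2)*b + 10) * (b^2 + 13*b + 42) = b^4 + 6*sqrt(2)*b^3 + 13*b^3 + 52*b^2 + 78*sqrt(2)*b^2 + 130*b + 252*sqrt(2)*b + 420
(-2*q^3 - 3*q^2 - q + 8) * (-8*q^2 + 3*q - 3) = 16*q^5 + 18*q^4 + 5*q^3 - 58*q^2 + 27*q - 24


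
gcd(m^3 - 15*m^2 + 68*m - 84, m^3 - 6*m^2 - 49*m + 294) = m^2 - 13*m + 42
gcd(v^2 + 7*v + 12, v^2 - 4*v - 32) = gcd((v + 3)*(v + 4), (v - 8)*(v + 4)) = v + 4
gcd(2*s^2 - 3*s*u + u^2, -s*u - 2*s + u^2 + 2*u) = s - u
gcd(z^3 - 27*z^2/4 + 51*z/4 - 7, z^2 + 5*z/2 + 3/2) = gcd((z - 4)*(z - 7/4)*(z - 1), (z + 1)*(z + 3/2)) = 1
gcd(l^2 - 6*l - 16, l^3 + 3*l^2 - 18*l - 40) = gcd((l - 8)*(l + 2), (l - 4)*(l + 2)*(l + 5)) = l + 2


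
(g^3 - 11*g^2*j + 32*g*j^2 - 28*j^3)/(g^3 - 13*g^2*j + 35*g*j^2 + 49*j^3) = (g^2 - 4*g*j + 4*j^2)/(g^2 - 6*g*j - 7*j^2)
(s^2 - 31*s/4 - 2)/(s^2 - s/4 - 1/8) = 2*(s - 8)/(2*s - 1)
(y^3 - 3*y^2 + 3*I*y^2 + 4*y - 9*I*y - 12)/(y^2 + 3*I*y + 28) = (y^3 + 3*y^2*(-1 + I) + y*(4 - 9*I) - 12)/(y^2 + 3*I*y + 28)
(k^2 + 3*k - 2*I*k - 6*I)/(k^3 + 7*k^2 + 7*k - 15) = (k - 2*I)/(k^2 + 4*k - 5)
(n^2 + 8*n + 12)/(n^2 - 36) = (n + 2)/(n - 6)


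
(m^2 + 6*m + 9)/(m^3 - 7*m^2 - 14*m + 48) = (m + 3)/(m^2 - 10*m + 16)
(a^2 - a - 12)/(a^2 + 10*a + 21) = (a - 4)/(a + 7)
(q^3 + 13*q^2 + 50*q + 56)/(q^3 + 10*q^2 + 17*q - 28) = (q + 2)/(q - 1)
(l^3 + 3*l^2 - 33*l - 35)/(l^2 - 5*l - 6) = (l^2 + 2*l - 35)/(l - 6)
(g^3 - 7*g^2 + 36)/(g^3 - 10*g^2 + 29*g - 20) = (g^3 - 7*g^2 + 36)/(g^3 - 10*g^2 + 29*g - 20)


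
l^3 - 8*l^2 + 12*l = l*(l - 6)*(l - 2)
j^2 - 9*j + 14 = (j - 7)*(j - 2)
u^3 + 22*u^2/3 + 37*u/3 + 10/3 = (u + 1/3)*(u + 2)*(u + 5)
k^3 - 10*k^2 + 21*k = k*(k - 7)*(k - 3)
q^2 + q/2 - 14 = (q - 7/2)*(q + 4)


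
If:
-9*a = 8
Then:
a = -8/9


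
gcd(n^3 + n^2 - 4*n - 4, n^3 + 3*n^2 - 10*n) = n - 2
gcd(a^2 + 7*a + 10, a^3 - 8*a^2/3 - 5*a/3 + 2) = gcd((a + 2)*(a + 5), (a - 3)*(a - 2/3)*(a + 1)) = 1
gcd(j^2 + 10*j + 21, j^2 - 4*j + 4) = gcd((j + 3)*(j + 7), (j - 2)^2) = 1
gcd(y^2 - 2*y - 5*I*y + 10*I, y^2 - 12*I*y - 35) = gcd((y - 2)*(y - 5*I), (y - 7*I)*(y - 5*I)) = y - 5*I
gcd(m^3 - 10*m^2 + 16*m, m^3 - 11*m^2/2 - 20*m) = m^2 - 8*m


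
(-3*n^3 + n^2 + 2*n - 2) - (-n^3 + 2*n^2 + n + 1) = -2*n^3 - n^2 + n - 3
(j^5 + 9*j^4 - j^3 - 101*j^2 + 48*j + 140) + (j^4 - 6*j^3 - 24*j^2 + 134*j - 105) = j^5 + 10*j^4 - 7*j^3 - 125*j^2 + 182*j + 35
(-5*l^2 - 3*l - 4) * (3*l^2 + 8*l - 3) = -15*l^4 - 49*l^3 - 21*l^2 - 23*l + 12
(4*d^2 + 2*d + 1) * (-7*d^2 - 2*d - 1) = -28*d^4 - 22*d^3 - 15*d^2 - 4*d - 1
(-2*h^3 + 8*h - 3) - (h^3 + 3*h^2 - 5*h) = -3*h^3 - 3*h^2 + 13*h - 3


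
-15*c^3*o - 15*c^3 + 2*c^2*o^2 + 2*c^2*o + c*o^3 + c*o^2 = (-3*c + o)*(5*c + o)*(c*o + c)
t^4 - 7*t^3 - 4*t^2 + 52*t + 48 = (t - 6)*(t - 4)*(t + 1)*(t + 2)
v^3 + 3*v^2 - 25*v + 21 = (v - 3)*(v - 1)*(v + 7)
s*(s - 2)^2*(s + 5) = s^4 + s^3 - 16*s^2 + 20*s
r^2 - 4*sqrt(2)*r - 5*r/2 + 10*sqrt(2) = (r - 5/2)*(r - 4*sqrt(2))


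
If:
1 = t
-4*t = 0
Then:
No Solution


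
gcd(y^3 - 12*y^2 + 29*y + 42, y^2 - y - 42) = y - 7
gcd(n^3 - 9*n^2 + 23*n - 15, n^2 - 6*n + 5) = n^2 - 6*n + 5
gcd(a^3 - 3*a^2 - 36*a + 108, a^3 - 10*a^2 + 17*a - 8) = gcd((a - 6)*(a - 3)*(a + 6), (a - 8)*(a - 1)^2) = 1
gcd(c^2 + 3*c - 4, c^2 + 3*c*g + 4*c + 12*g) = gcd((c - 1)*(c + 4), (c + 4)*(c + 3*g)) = c + 4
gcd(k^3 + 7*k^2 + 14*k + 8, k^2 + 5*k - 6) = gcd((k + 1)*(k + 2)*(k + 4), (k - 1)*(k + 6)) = 1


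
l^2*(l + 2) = l^3 + 2*l^2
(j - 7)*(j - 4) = j^2 - 11*j + 28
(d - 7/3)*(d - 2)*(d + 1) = d^3 - 10*d^2/3 + d/3 + 14/3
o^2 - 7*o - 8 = (o - 8)*(o + 1)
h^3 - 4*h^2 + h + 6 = (h - 3)*(h - 2)*(h + 1)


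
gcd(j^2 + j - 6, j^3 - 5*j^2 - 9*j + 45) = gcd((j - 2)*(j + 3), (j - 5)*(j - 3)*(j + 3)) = j + 3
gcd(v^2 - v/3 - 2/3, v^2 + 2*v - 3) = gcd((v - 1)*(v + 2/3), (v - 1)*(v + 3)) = v - 1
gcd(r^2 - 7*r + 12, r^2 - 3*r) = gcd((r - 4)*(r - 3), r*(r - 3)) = r - 3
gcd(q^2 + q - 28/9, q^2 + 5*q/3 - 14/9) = q + 7/3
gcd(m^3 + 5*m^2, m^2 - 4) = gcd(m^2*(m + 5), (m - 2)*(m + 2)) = 1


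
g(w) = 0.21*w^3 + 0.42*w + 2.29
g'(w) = 0.63*w^2 + 0.42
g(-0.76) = 1.88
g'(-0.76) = 0.78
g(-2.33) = -1.34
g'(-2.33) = 3.84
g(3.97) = 17.10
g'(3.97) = 10.35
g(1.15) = 3.09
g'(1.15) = 1.25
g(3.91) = 16.49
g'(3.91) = 10.05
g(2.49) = 6.58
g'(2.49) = 4.33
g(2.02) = 4.87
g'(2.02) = 2.99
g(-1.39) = 1.14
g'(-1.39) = 1.64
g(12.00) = 370.21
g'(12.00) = 91.14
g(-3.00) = -4.64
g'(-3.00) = 6.09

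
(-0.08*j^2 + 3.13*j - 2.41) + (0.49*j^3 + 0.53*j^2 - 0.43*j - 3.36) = 0.49*j^3 + 0.45*j^2 + 2.7*j - 5.77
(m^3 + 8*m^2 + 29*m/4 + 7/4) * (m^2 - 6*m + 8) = m^5 + 2*m^4 - 131*m^3/4 + 89*m^2/4 + 95*m/2 + 14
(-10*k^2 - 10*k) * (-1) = 10*k^2 + 10*k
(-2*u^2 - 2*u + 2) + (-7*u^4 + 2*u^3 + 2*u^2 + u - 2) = -7*u^4 + 2*u^3 - u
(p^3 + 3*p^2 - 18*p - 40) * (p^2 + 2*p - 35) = p^5 + 5*p^4 - 47*p^3 - 181*p^2 + 550*p + 1400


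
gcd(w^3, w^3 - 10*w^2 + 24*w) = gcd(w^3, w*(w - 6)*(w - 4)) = w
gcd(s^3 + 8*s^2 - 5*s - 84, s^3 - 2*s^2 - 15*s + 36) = s^2 + s - 12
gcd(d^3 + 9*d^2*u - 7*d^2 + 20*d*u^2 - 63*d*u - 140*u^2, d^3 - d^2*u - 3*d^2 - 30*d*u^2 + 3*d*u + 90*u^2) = d + 5*u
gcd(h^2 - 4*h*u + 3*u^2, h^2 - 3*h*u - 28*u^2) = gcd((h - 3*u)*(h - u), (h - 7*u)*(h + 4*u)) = 1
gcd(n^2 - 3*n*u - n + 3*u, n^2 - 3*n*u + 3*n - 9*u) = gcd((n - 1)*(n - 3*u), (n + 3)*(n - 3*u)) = -n + 3*u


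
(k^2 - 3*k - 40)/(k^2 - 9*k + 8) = (k + 5)/(k - 1)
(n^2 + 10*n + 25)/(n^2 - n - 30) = (n + 5)/(n - 6)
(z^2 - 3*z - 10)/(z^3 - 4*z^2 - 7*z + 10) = 1/(z - 1)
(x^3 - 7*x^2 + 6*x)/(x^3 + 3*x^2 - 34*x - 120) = x*(x - 1)/(x^2 + 9*x + 20)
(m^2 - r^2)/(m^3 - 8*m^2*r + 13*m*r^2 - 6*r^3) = (m + r)/(m^2 - 7*m*r + 6*r^2)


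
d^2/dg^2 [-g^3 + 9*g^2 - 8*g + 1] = 18 - 6*g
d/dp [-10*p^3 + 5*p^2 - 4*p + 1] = -30*p^2 + 10*p - 4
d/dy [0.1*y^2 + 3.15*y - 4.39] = 0.2*y + 3.15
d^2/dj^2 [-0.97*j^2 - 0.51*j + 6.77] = -1.94000000000000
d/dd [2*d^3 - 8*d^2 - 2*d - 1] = 6*d^2 - 16*d - 2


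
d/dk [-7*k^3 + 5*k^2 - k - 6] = -21*k^2 + 10*k - 1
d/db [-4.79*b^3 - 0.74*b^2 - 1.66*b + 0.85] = -14.37*b^2 - 1.48*b - 1.66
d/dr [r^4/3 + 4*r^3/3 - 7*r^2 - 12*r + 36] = 4*r^3/3 + 4*r^2 - 14*r - 12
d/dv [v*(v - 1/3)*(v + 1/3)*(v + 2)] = 4*v^3 + 6*v^2 - 2*v/9 - 2/9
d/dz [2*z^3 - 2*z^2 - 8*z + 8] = 6*z^2 - 4*z - 8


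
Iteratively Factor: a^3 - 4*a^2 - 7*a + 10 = (a - 1)*(a^2 - 3*a - 10) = (a - 1)*(a + 2)*(a - 5)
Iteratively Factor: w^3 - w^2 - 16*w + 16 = (w + 4)*(w^2 - 5*w + 4) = (w - 1)*(w + 4)*(w - 4)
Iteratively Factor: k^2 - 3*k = (k - 3)*(k)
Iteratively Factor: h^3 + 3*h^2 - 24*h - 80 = (h - 5)*(h^2 + 8*h + 16) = (h - 5)*(h + 4)*(h + 4)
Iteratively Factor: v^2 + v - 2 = (v - 1)*(v + 2)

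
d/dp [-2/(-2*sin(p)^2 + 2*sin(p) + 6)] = (1 - 2*sin(p))*cos(p)/(sin(p) + cos(p)^2 + 2)^2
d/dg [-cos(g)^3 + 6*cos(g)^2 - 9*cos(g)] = 3*(cos(g)^2 - 4*cos(g) + 3)*sin(g)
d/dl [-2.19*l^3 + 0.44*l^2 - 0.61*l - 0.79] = -6.57*l^2 + 0.88*l - 0.61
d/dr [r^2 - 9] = 2*r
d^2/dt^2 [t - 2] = 0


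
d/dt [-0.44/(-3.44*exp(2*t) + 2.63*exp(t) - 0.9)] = (1.1572 - 3.0272*exp(t))*exp(t)/(3.44*exp(2*t) - 2.63*exp(t) + 0.9)^2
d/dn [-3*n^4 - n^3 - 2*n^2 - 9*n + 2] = -12*n^3 - 3*n^2 - 4*n - 9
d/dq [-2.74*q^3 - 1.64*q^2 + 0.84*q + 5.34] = -8.22*q^2 - 3.28*q + 0.84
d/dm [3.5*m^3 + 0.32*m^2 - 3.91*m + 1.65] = 10.5*m^2 + 0.64*m - 3.91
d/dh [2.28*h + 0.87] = 2.28000000000000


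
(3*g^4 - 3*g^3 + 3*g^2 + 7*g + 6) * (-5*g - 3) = -15*g^5 + 6*g^4 - 6*g^3 - 44*g^2 - 51*g - 18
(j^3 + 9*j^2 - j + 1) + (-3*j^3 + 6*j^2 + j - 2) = -2*j^3 + 15*j^2 - 1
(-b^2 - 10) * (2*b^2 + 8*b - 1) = -2*b^4 - 8*b^3 - 19*b^2 - 80*b + 10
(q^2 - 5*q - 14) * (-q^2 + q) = -q^4 + 6*q^3 + 9*q^2 - 14*q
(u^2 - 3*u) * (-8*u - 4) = -8*u^3 + 20*u^2 + 12*u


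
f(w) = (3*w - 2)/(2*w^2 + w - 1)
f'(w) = (-4*w - 1)*(3*w - 2)/(2*w^2 + w - 1)^2 + 3/(2*w^2 + w - 1) = (6*w^2 + 3*w - (3*w - 2)*(4*w + 1) - 3)/(2*w^2 + w - 1)^2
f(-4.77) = -0.41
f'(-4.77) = -0.11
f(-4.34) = -0.46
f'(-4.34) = -0.14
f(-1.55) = -2.95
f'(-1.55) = -5.47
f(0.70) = 0.15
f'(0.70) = 3.59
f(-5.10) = -0.38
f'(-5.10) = -0.09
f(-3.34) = -0.67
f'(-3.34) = -0.29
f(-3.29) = -0.68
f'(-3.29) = -0.31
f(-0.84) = 10.54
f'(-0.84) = -65.01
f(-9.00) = -0.19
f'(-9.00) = -0.02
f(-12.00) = -0.14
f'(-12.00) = -0.01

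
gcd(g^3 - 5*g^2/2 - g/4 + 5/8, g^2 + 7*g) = 1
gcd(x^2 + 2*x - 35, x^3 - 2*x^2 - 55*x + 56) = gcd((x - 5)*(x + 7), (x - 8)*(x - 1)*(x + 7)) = x + 7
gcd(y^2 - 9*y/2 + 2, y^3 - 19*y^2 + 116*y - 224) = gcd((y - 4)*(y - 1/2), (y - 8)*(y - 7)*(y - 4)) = y - 4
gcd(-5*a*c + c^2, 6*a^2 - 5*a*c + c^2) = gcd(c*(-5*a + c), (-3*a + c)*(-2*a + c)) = 1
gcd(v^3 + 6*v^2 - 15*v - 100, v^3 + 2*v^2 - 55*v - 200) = v^2 + 10*v + 25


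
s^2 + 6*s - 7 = (s - 1)*(s + 7)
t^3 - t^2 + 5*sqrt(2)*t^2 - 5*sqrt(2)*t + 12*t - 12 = (t - 1)*(t + 2*sqrt(2))*(t + 3*sqrt(2))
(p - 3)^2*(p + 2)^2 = p^4 - 2*p^3 - 11*p^2 + 12*p + 36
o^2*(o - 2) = o^3 - 2*o^2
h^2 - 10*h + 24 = (h - 6)*(h - 4)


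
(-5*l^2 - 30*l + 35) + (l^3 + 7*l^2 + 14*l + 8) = l^3 + 2*l^2 - 16*l + 43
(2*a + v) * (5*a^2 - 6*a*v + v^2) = 10*a^3 - 7*a^2*v - 4*a*v^2 + v^3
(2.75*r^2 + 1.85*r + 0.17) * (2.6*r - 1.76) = 7.15*r^3 - 0.0299999999999994*r^2 - 2.814*r - 0.2992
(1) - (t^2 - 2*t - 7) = -t^2 + 2*t + 8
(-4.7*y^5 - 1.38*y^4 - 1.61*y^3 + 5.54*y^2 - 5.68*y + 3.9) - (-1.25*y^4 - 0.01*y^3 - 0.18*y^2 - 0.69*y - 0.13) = -4.7*y^5 - 0.13*y^4 - 1.6*y^3 + 5.72*y^2 - 4.99*y + 4.03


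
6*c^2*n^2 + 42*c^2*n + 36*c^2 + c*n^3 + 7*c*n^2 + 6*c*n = (6*c + n)*(n + 6)*(c*n + c)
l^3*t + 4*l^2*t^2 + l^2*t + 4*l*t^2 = l*(l + 4*t)*(l*t + t)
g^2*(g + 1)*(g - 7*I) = g^4 + g^3 - 7*I*g^3 - 7*I*g^2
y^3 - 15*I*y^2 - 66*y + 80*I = (y - 8*I)*(y - 5*I)*(y - 2*I)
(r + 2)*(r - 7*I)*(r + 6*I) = r^3 + 2*r^2 - I*r^2 + 42*r - 2*I*r + 84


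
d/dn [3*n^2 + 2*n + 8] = 6*n + 2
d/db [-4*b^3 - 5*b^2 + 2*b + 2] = -12*b^2 - 10*b + 2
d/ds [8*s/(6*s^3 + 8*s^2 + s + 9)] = 8*(-12*s^3 - 8*s^2 + 9)/(36*s^6 + 96*s^5 + 76*s^4 + 124*s^3 + 145*s^2 + 18*s + 81)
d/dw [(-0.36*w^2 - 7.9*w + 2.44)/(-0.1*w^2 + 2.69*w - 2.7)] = (-1.7584*w^2 + 2.432*w + 14.7664)/(0.01*w^4 - 0.538*w^3 + 7.7761*w^2 - 14.526*w + 7.29)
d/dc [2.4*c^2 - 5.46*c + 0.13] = 4.8*c - 5.46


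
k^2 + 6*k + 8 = (k + 2)*(k + 4)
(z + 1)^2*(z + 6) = z^3 + 8*z^2 + 13*z + 6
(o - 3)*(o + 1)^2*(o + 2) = o^4 + o^3 - 7*o^2 - 13*o - 6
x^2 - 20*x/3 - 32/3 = (x - 8)*(x + 4/3)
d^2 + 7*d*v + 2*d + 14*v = (d + 2)*(d + 7*v)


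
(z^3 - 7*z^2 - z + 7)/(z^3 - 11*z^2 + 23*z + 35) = (z - 1)/(z - 5)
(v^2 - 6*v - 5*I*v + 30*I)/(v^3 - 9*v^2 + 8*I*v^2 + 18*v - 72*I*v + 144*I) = (v - 5*I)/(v^2 + v*(-3 + 8*I) - 24*I)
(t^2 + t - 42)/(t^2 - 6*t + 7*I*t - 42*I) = (t + 7)/(t + 7*I)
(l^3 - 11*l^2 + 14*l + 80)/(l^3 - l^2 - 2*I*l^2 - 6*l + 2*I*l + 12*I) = (l^2 - 13*l + 40)/(l^2 - l*(3 + 2*I) + 6*I)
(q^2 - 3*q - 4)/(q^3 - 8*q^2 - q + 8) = (q - 4)/(q^2 - 9*q + 8)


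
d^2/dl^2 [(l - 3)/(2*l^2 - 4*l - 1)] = 4*((5 - 3*l)*(-2*l^2 + 4*l + 1) - 8*(l - 3)*(l - 1)^2)/(-2*l^2 + 4*l + 1)^3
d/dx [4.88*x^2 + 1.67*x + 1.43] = 9.76*x + 1.67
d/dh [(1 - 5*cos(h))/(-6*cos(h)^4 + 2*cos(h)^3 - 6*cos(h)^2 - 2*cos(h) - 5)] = (90*cos(h)^4 - 44*cos(h)^3 + 36*cos(h)^2 - 12*cos(h) - 27)*sin(h)/(6*sin(h)^4 + 2*sin(h)^2*cos(h) - 18*sin(h)^2 + 17)^2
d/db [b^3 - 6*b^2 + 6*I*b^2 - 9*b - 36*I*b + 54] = 3*b^2 + 12*b*(-1 + I) - 9 - 36*I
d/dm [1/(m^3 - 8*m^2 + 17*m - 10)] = (-3*m^2 + 16*m - 17)/(m^3 - 8*m^2 + 17*m - 10)^2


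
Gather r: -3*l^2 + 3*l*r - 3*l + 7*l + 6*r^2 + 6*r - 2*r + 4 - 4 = -3*l^2 + 4*l + 6*r^2 + r*(3*l + 4)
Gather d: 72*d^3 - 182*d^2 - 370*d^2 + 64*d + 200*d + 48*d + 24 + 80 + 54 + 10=72*d^3 - 552*d^2 + 312*d + 168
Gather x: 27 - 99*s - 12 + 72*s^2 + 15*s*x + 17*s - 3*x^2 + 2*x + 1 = 72*s^2 - 82*s - 3*x^2 + x*(15*s + 2) + 16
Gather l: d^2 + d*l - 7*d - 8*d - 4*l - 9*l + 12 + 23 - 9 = d^2 - 15*d + l*(d - 13) + 26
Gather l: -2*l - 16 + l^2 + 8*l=l^2 + 6*l - 16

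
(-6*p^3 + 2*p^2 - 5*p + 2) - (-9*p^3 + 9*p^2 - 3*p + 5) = 3*p^3 - 7*p^2 - 2*p - 3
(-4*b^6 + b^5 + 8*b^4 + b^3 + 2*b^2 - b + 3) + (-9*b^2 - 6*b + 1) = -4*b^6 + b^5 + 8*b^4 + b^3 - 7*b^2 - 7*b + 4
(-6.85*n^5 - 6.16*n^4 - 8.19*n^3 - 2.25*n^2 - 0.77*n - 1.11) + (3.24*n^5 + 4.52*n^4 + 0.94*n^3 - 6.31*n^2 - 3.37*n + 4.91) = -3.61*n^5 - 1.64*n^4 - 7.25*n^3 - 8.56*n^2 - 4.14*n + 3.8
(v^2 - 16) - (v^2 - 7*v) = 7*v - 16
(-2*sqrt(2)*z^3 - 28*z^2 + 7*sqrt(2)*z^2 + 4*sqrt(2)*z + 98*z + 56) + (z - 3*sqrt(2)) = -2*sqrt(2)*z^3 - 28*z^2 + 7*sqrt(2)*z^2 + 4*sqrt(2)*z + 99*z - 3*sqrt(2) + 56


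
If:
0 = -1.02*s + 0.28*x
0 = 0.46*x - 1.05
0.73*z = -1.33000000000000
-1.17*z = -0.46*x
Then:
No Solution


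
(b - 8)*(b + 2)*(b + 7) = b^3 + b^2 - 58*b - 112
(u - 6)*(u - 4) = u^2 - 10*u + 24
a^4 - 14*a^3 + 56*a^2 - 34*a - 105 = (a - 7)*(a - 5)*(a - 3)*(a + 1)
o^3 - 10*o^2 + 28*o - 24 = (o - 6)*(o - 2)^2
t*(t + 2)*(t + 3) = t^3 + 5*t^2 + 6*t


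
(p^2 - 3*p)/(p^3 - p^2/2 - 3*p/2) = 2*(3 - p)/(-2*p^2 + p + 3)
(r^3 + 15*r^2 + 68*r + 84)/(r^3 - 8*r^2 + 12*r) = (r^3 + 15*r^2 + 68*r + 84)/(r*(r^2 - 8*r + 12))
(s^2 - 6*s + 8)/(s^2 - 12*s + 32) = (s - 2)/(s - 8)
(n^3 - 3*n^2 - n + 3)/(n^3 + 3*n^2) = (n^3 - 3*n^2 - n + 3)/(n^2*(n + 3))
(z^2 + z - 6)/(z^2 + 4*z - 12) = (z + 3)/(z + 6)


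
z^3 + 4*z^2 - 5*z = z*(z - 1)*(z + 5)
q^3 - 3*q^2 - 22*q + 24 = (q - 6)*(q - 1)*(q + 4)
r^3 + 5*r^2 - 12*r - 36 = (r - 3)*(r + 2)*(r + 6)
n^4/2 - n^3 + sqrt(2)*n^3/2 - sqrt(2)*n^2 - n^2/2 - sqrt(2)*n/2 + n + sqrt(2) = (n/2 + 1/2)*(n - 2)*(n - 1)*(n + sqrt(2))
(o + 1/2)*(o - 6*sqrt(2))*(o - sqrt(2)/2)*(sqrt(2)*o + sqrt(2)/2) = sqrt(2)*o^4 - 13*o^3 + sqrt(2)*o^3 - 13*o^2 + 25*sqrt(2)*o^2/4 - 13*o/4 + 6*sqrt(2)*o + 3*sqrt(2)/2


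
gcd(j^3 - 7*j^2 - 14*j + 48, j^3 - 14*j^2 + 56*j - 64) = j^2 - 10*j + 16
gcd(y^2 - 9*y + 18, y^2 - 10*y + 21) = y - 3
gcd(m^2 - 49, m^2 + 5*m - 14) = m + 7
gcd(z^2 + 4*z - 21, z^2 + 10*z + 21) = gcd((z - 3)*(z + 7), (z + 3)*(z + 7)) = z + 7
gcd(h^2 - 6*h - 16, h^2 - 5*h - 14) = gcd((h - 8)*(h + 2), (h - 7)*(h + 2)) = h + 2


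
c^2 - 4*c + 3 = (c - 3)*(c - 1)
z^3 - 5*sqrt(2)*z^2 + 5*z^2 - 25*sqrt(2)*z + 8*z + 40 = (z + 5)*(z - 4*sqrt(2))*(z - sqrt(2))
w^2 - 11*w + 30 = (w - 6)*(w - 5)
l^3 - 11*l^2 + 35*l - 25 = (l - 5)^2*(l - 1)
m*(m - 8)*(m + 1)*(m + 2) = m^4 - 5*m^3 - 22*m^2 - 16*m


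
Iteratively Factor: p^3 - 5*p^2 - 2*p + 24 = (p - 3)*(p^2 - 2*p - 8) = (p - 3)*(p + 2)*(p - 4)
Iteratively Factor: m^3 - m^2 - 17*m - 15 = (m + 1)*(m^2 - 2*m - 15) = (m + 1)*(m + 3)*(m - 5)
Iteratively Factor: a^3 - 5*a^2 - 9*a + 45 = (a - 3)*(a^2 - 2*a - 15) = (a - 5)*(a - 3)*(a + 3)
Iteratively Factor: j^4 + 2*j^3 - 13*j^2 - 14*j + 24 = (j - 1)*(j^3 + 3*j^2 - 10*j - 24) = (j - 3)*(j - 1)*(j^2 + 6*j + 8) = (j - 3)*(j - 1)*(j + 4)*(j + 2)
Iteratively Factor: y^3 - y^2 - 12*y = (y + 3)*(y^2 - 4*y) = y*(y + 3)*(y - 4)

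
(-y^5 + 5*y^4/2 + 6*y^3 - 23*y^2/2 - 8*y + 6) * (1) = -y^5 + 5*y^4/2 + 6*y^3 - 23*y^2/2 - 8*y + 6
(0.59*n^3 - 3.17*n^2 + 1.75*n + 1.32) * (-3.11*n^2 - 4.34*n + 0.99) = -1.8349*n^5 + 7.2981*n^4 + 8.8994*n^3 - 14.8385*n^2 - 3.9963*n + 1.3068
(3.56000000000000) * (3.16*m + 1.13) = 11.2496*m + 4.0228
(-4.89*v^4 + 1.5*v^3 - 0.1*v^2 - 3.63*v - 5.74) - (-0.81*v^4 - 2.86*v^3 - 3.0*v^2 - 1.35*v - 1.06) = -4.08*v^4 + 4.36*v^3 + 2.9*v^2 - 2.28*v - 4.68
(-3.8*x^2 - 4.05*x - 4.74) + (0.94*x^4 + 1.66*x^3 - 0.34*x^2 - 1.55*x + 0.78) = 0.94*x^4 + 1.66*x^3 - 4.14*x^2 - 5.6*x - 3.96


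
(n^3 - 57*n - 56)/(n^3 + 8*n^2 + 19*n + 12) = (n^2 - n - 56)/(n^2 + 7*n + 12)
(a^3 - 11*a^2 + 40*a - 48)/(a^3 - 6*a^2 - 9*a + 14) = (a^3 - 11*a^2 + 40*a - 48)/(a^3 - 6*a^2 - 9*a + 14)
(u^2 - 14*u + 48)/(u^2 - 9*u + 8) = (u - 6)/(u - 1)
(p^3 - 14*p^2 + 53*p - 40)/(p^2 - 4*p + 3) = (p^2 - 13*p + 40)/(p - 3)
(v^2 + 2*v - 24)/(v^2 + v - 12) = (v^2 + 2*v - 24)/(v^2 + v - 12)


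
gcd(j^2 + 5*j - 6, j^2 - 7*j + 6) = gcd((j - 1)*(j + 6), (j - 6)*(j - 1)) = j - 1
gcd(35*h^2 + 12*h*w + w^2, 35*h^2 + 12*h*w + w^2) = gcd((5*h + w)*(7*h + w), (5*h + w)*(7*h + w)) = 35*h^2 + 12*h*w + w^2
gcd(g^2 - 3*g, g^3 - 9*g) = g^2 - 3*g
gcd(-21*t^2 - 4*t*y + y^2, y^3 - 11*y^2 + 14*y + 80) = 1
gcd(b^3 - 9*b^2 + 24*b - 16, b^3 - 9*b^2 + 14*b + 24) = b - 4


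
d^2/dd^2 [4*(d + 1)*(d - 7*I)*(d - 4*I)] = 24*d + 8 - 88*I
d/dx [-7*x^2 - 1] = -14*x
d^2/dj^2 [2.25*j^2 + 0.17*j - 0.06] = 4.50000000000000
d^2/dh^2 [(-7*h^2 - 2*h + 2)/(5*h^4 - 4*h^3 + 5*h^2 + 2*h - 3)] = 2*(-525*h^8 + 120*h^7 + 883*h^6 - 426*h^5 - 606*h^4 + 12*h^3 + 111*h^2 - 102*h - 37)/(125*h^12 - 300*h^11 + 615*h^10 - 514*h^9 + 150*h^8 + 456*h^7 - 649*h^6 + 282*h^5 + 114*h^4 - 280*h^3 + 99*h^2 + 54*h - 27)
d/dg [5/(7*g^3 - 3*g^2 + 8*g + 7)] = 5*(-21*g^2 + 6*g - 8)/(7*g^3 - 3*g^2 + 8*g + 7)^2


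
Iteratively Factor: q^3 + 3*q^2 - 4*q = (q - 1)*(q^2 + 4*q) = q*(q - 1)*(q + 4)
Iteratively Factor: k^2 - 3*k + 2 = (k - 2)*(k - 1)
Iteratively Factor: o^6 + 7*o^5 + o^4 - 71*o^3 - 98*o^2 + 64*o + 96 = (o - 3)*(o^5 + 10*o^4 + 31*o^3 + 22*o^2 - 32*o - 32) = (o - 3)*(o + 2)*(o^4 + 8*o^3 + 15*o^2 - 8*o - 16) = (o - 3)*(o - 1)*(o + 2)*(o^3 + 9*o^2 + 24*o + 16) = (o - 3)*(o - 1)*(o + 1)*(o + 2)*(o^2 + 8*o + 16) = (o - 3)*(o - 1)*(o + 1)*(o + 2)*(o + 4)*(o + 4)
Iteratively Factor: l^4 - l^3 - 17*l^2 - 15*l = (l)*(l^3 - l^2 - 17*l - 15) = l*(l - 5)*(l^2 + 4*l + 3) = l*(l - 5)*(l + 1)*(l + 3)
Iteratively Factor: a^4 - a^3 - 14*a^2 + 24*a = (a - 2)*(a^3 + a^2 - 12*a) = (a - 2)*(a + 4)*(a^2 - 3*a) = a*(a - 2)*(a + 4)*(a - 3)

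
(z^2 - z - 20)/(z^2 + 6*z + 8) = (z - 5)/(z + 2)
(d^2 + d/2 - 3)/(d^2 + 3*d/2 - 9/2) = (d + 2)/(d + 3)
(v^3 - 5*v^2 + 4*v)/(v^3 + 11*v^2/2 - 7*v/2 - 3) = 2*v*(v - 4)/(2*v^2 + 13*v + 6)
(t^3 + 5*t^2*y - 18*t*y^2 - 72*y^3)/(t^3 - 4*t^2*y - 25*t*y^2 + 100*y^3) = (-t^2 - 9*t*y - 18*y^2)/(-t^2 + 25*y^2)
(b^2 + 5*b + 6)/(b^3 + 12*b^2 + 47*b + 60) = (b + 2)/(b^2 + 9*b + 20)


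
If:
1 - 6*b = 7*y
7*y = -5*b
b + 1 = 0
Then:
No Solution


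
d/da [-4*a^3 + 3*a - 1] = 3 - 12*a^2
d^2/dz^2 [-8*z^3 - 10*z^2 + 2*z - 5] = -48*z - 20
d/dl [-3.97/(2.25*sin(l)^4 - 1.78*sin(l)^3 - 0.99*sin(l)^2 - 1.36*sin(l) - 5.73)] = (35.73*sin(l)^3 - 21.1998*sin(l)^2 - 7.8606*sin(l) - 5.3992)*cos(l)/(-2.25*sin(l)^4 + 1.78*sin(l)^3 + 0.99*sin(l)^2 + 1.36*sin(l) + 5.73)^2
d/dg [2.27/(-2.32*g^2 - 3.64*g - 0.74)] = (10.5328*g + 8.2628)/(2.32*g^2 + 3.64*g + 0.74)^2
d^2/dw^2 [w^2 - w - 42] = 2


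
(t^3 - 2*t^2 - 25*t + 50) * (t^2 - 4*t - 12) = t^5 - 6*t^4 - 29*t^3 + 174*t^2 + 100*t - 600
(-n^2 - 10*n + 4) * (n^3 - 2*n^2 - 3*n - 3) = -n^5 - 8*n^4 + 27*n^3 + 25*n^2 + 18*n - 12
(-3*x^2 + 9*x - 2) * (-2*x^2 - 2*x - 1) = 6*x^4 - 12*x^3 - 11*x^2 - 5*x + 2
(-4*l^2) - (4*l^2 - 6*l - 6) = -8*l^2 + 6*l + 6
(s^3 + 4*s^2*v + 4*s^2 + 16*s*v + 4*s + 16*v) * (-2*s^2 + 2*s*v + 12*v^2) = -2*s^5 - 6*s^4*v - 8*s^4 + 20*s^3*v^2 - 24*s^3*v - 8*s^3 + 48*s^2*v^3 + 80*s^2*v^2 - 24*s^2*v + 192*s*v^3 + 80*s*v^2 + 192*v^3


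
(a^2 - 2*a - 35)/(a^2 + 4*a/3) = 3*(a^2 - 2*a - 35)/(a*(3*a + 4))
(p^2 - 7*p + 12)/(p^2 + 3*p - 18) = (p - 4)/(p + 6)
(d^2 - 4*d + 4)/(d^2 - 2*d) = (d - 2)/d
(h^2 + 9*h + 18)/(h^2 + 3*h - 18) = (h + 3)/(h - 3)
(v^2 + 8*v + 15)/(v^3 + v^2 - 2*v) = (v^2 + 8*v + 15)/(v*(v^2 + v - 2))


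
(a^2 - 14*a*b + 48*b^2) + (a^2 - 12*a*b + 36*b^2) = 2*a^2 - 26*a*b + 84*b^2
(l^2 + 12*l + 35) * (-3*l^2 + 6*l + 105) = -3*l^4 - 30*l^3 + 72*l^2 + 1470*l + 3675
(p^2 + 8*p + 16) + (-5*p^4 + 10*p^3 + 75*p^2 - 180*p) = -5*p^4 + 10*p^3 + 76*p^2 - 172*p + 16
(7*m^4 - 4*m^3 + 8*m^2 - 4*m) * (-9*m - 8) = -63*m^5 - 20*m^4 - 40*m^3 - 28*m^2 + 32*m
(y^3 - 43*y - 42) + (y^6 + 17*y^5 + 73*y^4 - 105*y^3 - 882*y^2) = y^6 + 17*y^5 + 73*y^4 - 104*y^3 - 882*y^2 - 43*y - 42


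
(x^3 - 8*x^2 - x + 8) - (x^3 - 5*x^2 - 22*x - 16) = -3*x^2 + 21*x + 24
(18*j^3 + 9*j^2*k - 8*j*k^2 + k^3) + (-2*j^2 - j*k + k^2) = 18*j^3 + 9*j^2*k - 2*j^2 - 8*j*k^2 - j*k + k^3 + k^2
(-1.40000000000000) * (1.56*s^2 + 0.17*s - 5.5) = -2.184*s^2 - 0.238*s + 7.7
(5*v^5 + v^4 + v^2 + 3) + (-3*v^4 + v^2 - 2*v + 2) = 5*v^5 - 2*v^4 + 2*v^2 - 2*v + 5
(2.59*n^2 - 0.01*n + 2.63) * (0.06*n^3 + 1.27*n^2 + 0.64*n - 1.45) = 0.1554*n^5 + 3.2887*n^4 + 1.8027*n^3 - 0.4218*n^2 + 1.6977*n - 3.8135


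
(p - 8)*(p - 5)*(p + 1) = p^3 - 12*p^2 + 27*p + 40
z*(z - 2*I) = z^2 - 2*I*z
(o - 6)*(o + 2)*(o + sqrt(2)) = o^3 - 4*o^2 + sqrt(2)*o^2 - 12*o - 4*sqrt(2)*o - 12*sqrt(2)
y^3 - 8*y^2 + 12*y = y*(y - 6)*(y - 2)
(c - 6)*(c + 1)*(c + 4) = c^3 - c^2 - 26*c - 24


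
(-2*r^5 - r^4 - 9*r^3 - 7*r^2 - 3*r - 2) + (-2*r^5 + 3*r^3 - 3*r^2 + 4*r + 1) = -4*r^5 - r^4 - 6*r^3 - 10*r^2 + r - 1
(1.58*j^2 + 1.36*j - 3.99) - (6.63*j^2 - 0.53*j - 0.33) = -5.05*j^2 + 1.89*j - 3.66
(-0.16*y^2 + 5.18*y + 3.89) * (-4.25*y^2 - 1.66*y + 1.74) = 0.68*y^4 - 21.7494*y^3 - 25.4097*y^2 + 2.5558*y + 6.7686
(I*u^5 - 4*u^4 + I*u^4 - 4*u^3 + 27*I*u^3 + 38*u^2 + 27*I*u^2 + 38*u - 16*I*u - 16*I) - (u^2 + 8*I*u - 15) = I*u^5 - 4*u^4 + I*u^4 - 4*u^3 + 27*I*u^3 + 37*u^2 + 27*I*u^2 + 38*u - 24*I*u + 15 - 16*I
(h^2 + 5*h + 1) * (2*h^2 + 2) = 2*h^4 + 10*h^3 + 4*h^2 + 10*h + 2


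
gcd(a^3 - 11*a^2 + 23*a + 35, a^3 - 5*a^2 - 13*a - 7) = a^2 - 6*a - 7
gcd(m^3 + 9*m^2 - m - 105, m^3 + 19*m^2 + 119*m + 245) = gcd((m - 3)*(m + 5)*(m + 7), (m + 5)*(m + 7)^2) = m^2 + 12*m + 35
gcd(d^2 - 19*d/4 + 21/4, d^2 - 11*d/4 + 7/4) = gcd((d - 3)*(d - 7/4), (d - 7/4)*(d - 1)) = d - 7/4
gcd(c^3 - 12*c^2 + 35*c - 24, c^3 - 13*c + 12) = c^2 - 4*c + 3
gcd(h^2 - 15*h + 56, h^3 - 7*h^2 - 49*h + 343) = h - 7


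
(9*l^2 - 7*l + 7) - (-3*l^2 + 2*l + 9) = 12*l^2 - 9*l - 2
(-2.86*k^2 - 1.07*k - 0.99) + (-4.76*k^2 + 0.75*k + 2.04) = -7.62*k^2 - 0.32*k + 1.05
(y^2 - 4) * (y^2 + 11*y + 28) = y^4 + 11*y^3 + 24*y^2 - 44*y - 112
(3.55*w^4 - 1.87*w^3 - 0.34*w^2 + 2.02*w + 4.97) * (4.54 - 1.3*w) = -4.615*w^5 + 18.548*w^4 - 8.0478*w^3 - 4.1696*w^2 + 2.7098*w + 22.5638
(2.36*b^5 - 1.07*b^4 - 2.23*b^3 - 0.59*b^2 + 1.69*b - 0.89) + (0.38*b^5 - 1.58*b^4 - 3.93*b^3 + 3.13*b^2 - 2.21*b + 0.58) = 2.74*b^5 - 2.65*b^4 - 6.16*b^3 + 2.54*b^2 - 0.52*b - 0.31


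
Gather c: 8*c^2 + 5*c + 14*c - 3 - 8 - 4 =8*c^2 + 19*c - 15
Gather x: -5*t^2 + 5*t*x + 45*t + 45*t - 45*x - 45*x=-5*t^2 + 90*t + x*(5*t - 90)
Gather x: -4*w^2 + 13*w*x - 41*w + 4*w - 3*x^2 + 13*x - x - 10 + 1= -4*w^2 - 37*w - 3*x^2 + x*(13*w + 12) - 9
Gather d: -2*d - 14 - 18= -2*d - 32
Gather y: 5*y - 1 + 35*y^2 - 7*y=35*y^2 - 2*y - 1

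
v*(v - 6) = v^2 - 6*v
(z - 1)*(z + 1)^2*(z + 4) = z^4 + 5*z^3 + 3*z^2 - 5*z - 4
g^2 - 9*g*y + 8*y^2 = (g - 8*y)*(g - y)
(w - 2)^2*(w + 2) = w^3 - 2*w^2 - 4*w + 8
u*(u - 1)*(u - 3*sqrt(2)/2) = u^3 - 3*sqrt(2)*u^2/2 - u^2 + 3*sqrt(2)*u/2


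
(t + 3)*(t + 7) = t^2 + 10*t + 21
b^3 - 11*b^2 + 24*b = b*(b - 8)*(b - 3)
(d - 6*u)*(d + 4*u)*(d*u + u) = d^3*u - 2*d^2*u^2 + d^2*u - 24*d*u^3 - 2*d*u^2 - 24*u^3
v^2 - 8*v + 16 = (v - 4)^2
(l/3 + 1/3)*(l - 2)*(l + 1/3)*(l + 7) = l^4/3 + 19*l^3/9 - 7*l^2/3 - 17*l/3 - 14/9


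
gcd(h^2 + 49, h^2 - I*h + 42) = h - 7*I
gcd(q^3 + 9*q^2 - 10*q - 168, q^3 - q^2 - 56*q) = q + 7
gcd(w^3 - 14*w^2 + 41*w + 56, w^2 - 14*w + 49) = w - 7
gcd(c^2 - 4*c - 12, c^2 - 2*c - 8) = c + 2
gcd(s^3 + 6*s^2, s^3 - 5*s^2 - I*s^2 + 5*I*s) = s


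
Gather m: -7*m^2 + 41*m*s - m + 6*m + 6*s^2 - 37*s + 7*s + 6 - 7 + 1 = -7*m^2 + m*(41*s + 5) + 6*s^2 - 30*s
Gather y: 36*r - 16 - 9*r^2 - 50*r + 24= -9*r^2 - 14*r + 8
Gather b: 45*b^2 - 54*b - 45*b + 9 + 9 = 45*b^2 - 99*b + 18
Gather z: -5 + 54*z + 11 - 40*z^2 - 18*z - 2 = -40*z^2 + 36*z + 4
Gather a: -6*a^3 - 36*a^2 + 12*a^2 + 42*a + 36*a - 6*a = -6*a^3 - 24*a^2 + 72*a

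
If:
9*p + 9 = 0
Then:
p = -1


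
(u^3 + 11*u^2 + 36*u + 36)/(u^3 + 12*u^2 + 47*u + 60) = (u^2 + 8*u + 12)/(u^2 + 9*u + 20)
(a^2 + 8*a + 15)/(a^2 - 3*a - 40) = (a + 3)/(a - 8)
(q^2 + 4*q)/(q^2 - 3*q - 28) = q/(q - 7)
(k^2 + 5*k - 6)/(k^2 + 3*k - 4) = (k + 6)/(k + 4)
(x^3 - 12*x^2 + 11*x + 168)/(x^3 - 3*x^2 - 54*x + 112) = (x^2 - 4*x - 21)/(x^2 + 5*x - 14)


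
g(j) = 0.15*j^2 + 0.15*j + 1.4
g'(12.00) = 3.75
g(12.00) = 24.80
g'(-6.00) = -1.65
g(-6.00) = 5.90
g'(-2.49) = -0.60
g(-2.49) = 1.96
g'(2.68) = 0.95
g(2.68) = 2.88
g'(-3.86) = -1.01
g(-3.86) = 3.06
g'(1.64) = 0.64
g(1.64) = 2.05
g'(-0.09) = 0.12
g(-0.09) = 1.39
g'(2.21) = 0.81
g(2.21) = 2.46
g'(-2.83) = -0.70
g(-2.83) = 2.18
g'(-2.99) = -0.75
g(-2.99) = 2.29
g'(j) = 0.3*j + 0.15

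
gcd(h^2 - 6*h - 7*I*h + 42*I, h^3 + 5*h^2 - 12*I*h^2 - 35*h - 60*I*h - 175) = h - 7*I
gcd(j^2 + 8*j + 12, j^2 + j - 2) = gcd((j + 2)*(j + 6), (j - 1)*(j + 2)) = j + 2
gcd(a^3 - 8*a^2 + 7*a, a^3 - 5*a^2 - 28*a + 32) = a - 1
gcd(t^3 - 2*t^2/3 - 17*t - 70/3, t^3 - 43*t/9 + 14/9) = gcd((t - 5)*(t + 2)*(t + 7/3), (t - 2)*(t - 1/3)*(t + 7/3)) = t + 7/3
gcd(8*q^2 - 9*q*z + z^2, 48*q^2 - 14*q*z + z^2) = -8*q + z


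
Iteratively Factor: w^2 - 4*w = (w)*(w - 4)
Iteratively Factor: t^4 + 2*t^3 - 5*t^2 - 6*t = (t)*(t^3 + 2*t^2 - 5*t - 6) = t*(t + 3)*(t^2 - t - 2) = t*(t + 1)*(t + 3)*(t - 2)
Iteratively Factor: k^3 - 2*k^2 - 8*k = (k + 2)*(k^2 - 4*k) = k*(k + 2)*(k - 4)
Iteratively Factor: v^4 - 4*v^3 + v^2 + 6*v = (v)*(v^3 - 4*v^2 + v + 6) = v*(v - 2)*(v^2 - 2*v - 3) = v*(v - 2)*(v + 1)*(v - 3)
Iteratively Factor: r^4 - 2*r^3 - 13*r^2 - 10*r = (r + 2)*(r^3 - 4*r^2 - 5*r) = (r - 5)*(r + 2)*(r^2 + r) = (r - 5)*(r + 1)*(r + 2)*(r)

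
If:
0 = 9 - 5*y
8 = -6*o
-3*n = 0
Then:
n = 0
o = -4/3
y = 9/5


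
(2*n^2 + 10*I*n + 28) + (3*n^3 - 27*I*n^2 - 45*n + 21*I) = 3*n^3 + 2*n^2 - 27*I*n^2 - 45*n + 10*I*n + 28 + 21*I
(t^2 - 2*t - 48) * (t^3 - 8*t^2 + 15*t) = t^5 - 10*t^4 - 17*t^3 + 354*t^2 - 720*t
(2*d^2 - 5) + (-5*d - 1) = 2*d^2 - 5*d - 6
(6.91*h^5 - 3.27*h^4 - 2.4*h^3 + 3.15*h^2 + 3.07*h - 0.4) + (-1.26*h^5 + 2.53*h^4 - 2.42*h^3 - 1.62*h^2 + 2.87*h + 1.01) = 5.65*h^5 - 0.74*h^4 - 4.82*h^3 + 1.53*h^2 + 5.94*h + 0.61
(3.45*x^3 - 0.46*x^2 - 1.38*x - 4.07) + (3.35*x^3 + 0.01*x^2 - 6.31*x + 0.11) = 6.8*x^3 - 0.45*x^2 - 7.69*x - 3.96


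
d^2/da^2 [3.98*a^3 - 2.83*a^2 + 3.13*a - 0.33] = 23.88*a - 5.66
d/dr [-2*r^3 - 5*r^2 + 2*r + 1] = -6*r^2 - 10*r + 2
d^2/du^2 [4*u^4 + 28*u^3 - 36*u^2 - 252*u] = 48*u^2 + 168*u - 72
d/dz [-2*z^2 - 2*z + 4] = -4*z - 2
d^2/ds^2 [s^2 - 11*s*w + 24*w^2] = 2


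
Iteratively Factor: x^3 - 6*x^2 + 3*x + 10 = (x - 5)*(x^2 - x - 2) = (x - 5)*(x - 2)*(x + 1)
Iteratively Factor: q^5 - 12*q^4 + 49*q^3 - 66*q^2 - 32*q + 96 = (q - 2)*(q^4 - 10*q^3 + 29*q^2 - 8*q - 48) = (q - 2)*(q + 1)*(q^3 - 11*q^2 + 40*q - 48) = (q - 3)*(q - 2)*(q + 1)*(q^2 - 8*q + 16) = (q - 4)*(q - 3)*(q - 2)*(q + 1)*(q - 4)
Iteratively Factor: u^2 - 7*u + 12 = (u - 3)*(u - 4)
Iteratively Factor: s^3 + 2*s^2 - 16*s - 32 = (s - 4)*(s^2 + 6*s + 8) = (s - 4)*(s + 4)*(s + 2)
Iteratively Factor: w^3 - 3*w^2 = (w)*(w^2 - 3*w) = w^2*(w - 3)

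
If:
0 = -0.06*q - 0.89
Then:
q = -14.83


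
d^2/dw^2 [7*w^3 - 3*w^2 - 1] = 42*w - 6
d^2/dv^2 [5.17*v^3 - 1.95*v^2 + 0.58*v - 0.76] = 31.02*v - 3.9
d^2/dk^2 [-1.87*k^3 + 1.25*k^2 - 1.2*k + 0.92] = 2.5 - 11.22*k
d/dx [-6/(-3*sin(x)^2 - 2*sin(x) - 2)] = -12*(3*sin(x) + 1)*cos(x)/(3*sin(x)^2 + 2*sin(x) + 2)^2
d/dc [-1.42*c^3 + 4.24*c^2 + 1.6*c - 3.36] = -4.26*c^2 + 8.48*c + 1.6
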